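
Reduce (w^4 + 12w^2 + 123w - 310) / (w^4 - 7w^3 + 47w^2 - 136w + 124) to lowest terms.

(w + 5)/(w - 2)

Apply the Euclidean algorithm:
  w^4 + 12w^2 + 123w - 310 = (w^4 - 7w^3 + 47w^2 - 136w + 124) + (7w^3 - 35w^2 + 259w - 434)
  w^4 - 7w^3 + 47w^2 - 136w + 124 = ((1/7)w - 2/7)(7w^3 - 35w^2 + 259w - 434) + (0)
Last nonzero remainder: 7w^3 - 35w^2 + 259w - 434. Dividing through by 7 gives the monic gcd w^3 - 5w^2 + 37w - 62.
Cancel w^3 - 5w^2 + 37w - 62 from numerator and denominator to get the reduced form.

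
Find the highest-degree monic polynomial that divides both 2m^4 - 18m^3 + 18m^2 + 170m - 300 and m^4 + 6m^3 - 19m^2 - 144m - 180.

m^2 - 2m - 15

Apply the Euclidean algorithm:
  2m^4 - 18m^3 + 18m^2 + 170m - 300 = (2)(m^4 + 6m^3 - 19m^2 - 144m - 180) + (-30m^3 + 56m^2 + 458m + 60)
  m^4 + 6m^3 - 19m^2 - 144m - 180 = (-(1/30)m - 59/225)(-30m^3 + 56m^2 + 458m + 60) + ((2464/225)m^2 - (4928/225)m - 2464/15)
  -30m^3 + 56m^2 + 458m + 60 = (-(3375/1232)m - 225/616)((2464/225)m^2 - (4928/225)m - 2464/15) + (0)
Last nonzero remainder: (2464/225)m^2 - (4928/225)m - 2464/15. Dividing through by 2464/225 gives the monic gcd m^2 - 2m - 15.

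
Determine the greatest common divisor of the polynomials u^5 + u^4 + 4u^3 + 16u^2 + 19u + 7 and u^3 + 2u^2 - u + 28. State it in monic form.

Apply the Euclidean algorithm:
  u^5 + u^4 + 4u^3 + 16u^2 + 19u + 7 = (u^2 - u + 7)(u^3 + 2u^2 - u + 28) + (-27u^2 + 54u - 189)
  u^3 + 2u^2 - u + 28 = (-(1/27)u - 4/27)(-27u^2 + 54u - 189) + (0)
Last nonzero remainder: -27u^2 + 54u - 189. Dividing through by -27 gives the monic gcd u^2 - 2u + 7.

u^2 - 2u + 7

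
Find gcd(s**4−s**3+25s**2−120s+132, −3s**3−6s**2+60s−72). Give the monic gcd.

s**2−4s+4

Repeated division with remainder:
  s**4−s**3+25s**2−120s+132 = (−(1/3)s+1)(−3s**3−6s**2+60s−72) + (51s**2−204s+204)
  −3s**3−6s**2+60s−72 = (−(1/17)s−6/17)(51s**2−204s+204) + (0)
Last nonzero remainder: 51s**2−204s+204. Dividing through by 51 gives the monic gcd s**2−4s+4.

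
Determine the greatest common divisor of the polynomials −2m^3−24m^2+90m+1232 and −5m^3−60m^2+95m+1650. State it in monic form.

m+11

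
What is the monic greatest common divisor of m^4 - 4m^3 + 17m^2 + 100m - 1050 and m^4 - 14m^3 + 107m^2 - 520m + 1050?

m^3 - 9m^2 + 62m - 210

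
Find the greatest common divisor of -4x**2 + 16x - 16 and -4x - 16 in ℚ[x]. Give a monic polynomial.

1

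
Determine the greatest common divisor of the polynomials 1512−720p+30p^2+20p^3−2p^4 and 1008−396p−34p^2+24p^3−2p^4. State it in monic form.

−126+81p−16p^2+p^3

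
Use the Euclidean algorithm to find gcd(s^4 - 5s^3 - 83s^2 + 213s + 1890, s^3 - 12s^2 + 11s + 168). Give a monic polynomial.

By polynomial division,
  s^4 - 5s^3 - 83s^2 + 213s + 1890 = (s + 7)(s^3 - 12s^2 + 11s + 168) + (-10s^2 - 32s + 714)
  s^3 - 12s^2 + 11s + 168 = (-(1/10)s + 38/25)(-10s^2 - 32s + 714) + ((3276/25)s - 22932/25)
  -10s^2 - 32s + 714 = (-(125/1638)s - 425/546)((3276/25)s - 22932/25) + (0)
Last nonzero remainder: (3276/25)s - 22932/25. Dividing through by 3276/25 gives the monic gcd s - 7.

s - 7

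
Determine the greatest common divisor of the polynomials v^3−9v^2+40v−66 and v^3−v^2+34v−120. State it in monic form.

Repeated division with remainder:
  v^3−9v^2+40v−66 = (v^3−v^2+34v−120) + (−8v^2+6v+54)
  v^3−v^2+34v−120 = (−(1/8)v+1/32)(−8v^2+6v+54) + ((649/16)v−1947/16)
  −8v^2+6v+54 = (−(128/649)v−288/649)((649/16)v−1947/16) + (0)
Last nonzero remainder: (649/16)v−1947/16. Dividing through by 649/16 gives the monic gcd v−3.

v−3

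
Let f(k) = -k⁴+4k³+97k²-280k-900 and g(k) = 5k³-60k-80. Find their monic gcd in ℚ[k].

k+2

Repeated division with remainder:
  -k⁴+4k³+97k²-280k-900 = (-(1/5)k+4/5)(5k³-60k-80) + (85k²-248k-836)
  5k³-60k-80 = ((1/17)k+248/1445)(85k²-248k-836) + ((45864/1445)k+91728/1445)
  85k²-248k-836 = ((122825/45864)k-302005/22932)((45864/1445)k+91728/1445) + (0)
Last nonzero remainder: (45864/1445)k+91728/1445. Dividing through by 45864/1445 gives the monic gcd k+2.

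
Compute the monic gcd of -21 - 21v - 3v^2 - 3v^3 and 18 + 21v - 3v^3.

1 + v

By polynomial division,
  -3v^3 - 3v^2 - 21v - 21 = (-3v^3 + 21v + 18) + (-3v^2 - 42v - 39)
  -3v^3 + 21v + 18 = (v - 14)(-3v^2 - 42v - 39) + (-528v - 528)
  -3v^2 - 42v - 39 = ((1/176)v + 13/176)(-528v - 528) + (0)
Last nonzero remainder: -528v - 528. Dividing through by -528 gives the monic gcd v + 1.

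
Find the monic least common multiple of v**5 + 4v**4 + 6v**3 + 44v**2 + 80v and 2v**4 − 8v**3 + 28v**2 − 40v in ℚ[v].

v**6 + 2v**5 − 2v**4 + 32v**3 − 8v**2 − 160v

Apply the Euclidean algorithm:
  v**5 + 4v**4 + 6v**3 + 44v**2 + 80v = ((1/2)v + 4)(2v**4 − 8v**3 + 28v**2 − 40v) + (24v**3 − 48v**2 + 240v)
  2v**4 − 8v**3 + 28v**2 − 40v = ((1/12)v − 1/6)(24v**3 − 48v**2 + 240v) + (0)
Last nonzero remainder: 24v**3 − 48v**2 + 240v. Dividing through by 24 gives the monic gcd v**3 − 2v**2 + 10v.
Then lcm(f, g) = f·g / gcd(f, g); expanding and making the result monic gives the answer.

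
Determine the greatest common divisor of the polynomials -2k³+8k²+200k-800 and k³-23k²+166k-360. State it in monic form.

Repeated division with remainder:
  -2k³+8k²+200k-800 = (-2)(k³-23k²+166k-360) + (-38k²+532k-1520)
  k³-23k²+166k-360 = (-(1/38)k+9/38)(-38k²+532k-1520) + (0)
Last nonzero remainder: -38k²+532k-1520. Dividing through by -38 gives the monic gcd k²-14k+40.

k²-14k+40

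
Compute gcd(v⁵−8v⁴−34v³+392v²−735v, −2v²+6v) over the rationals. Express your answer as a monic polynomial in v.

v²−3v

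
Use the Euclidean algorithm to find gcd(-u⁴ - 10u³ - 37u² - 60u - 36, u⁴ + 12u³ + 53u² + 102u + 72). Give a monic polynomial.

u³ + 8u² + 21u + 18

Apply the Euclidean algorithm:
  -u⁴ - 10u³ - 37u² - 60u - 36 = (-1)(u⁴ + 12u³ + 53u² + 102u + 72) + (2u³ + 16u² + 42u + 36)
  u⁴ + 12u³ + 53u² + 102u + 72 = ((1/2)u + 2)(2u³ + 16u² + 42u + 36) + (0)
Last nonzero remainder: 2u³ + 16u² + 42u + 36. Dividing through by 2 gives the monic gcd u³ + 8u² + 21u + 18.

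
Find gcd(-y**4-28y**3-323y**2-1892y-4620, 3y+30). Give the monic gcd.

Euclidean algorithm in ℚ[y]:
  -y**4-28y**3-323y**2-1892y-4620 = (-(1/3)y**3-6y**2-(143/3)y-154)(3y+30) + (0)
Last nonzero remainder: 3y+30. Dividing through by 3 gives the monic gcd y+10.

y+10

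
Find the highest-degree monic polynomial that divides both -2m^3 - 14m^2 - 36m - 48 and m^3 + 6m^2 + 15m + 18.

Euclidean algorithm in ℚ[m]:
  -2m^3 - 14m^2 - 36m - 48 = (-2)(m^3 + 6m^2 + 15m + 18) + (-2m^2 - 6m - 12)
  m^3 + 6m^2 + 15m + 18 = (-(1/2)m - 3/2)(-2m^2 - 6m - 12) + (0)
Last nonzero remainder: -2m^2 - 6m - 12. Dividing through by -2 gives the monic gcd m^2 + 3m + 6.

m^2 + 3m + 6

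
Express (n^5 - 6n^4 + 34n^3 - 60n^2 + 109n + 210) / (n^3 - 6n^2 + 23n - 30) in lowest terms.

(n^3 - 2n^2 + 11n + 14)/(n - 2)

Repeated division with remainder:
  n^5 - 6n^4 + 34n^3 - 60n^2 + 109n + 210 = (n^2 + 11)(n^3 - 6n^2 + 23n - 30) + (36n^2 - 144n + 540)
  n^3 - 6n^2 + 23n - 30 = ((1/36)n - 1/18)(36n^2 - 144n + 540) + (0)
Last nonzero remainder: 36n^2 - 144n + 540. Dividing through by 36 gives the monic gcd n^2 - 4n + 15.
Cancel n^2 - 4n + 15 from numerator and denominator to get the reduced form.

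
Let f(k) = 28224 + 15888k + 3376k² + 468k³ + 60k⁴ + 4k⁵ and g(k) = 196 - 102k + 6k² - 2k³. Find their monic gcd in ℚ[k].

49 - k + k²

Euclidean algorithm in ℚ[k]:
  4k⁵ + 60k⁴ + 468k³ + 3376k² + 15888k + 28224 = (-2k² - 36k - 240)(-2k³ + 6k² - 102k + 196) + (1536k² - 1536k + 75264)
  -2k³ + 6k² - 102k + 196 = (-(1/768)k + 1/384)(1536k² - 1536k + 75264) + (0)
Last nonzero remainder: 1536k² - 1536k + 75264. Dividing through by 1536 gives the monic gcd k² - k + 49.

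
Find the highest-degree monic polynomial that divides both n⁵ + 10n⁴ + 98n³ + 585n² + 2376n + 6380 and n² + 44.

Apply the Euclidean algorithm:
  n⁵ + 10n⁴ + 98n³ + 585n² + 2376n + 6380 = (n³ + 10n² + 54n + 145)(n² + 44) + (0)
The last nonzero remainder n² + 44 is already monic.

n² + 44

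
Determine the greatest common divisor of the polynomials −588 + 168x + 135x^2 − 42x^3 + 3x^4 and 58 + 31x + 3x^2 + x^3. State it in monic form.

2 + x

Apply the Euclidean algorithm:
  3x^4 − 42x^3 + 135x^2 + 168x − 588 = (3x − 51)(x^3 + 3x^2 + 31x + 58) + (195x^2 + 1575x + 2370)
  x^3 + 3x^2 + 31x + 58 = ((1/195)x − 22/845)(195x^2 + 1575x + 2370) + ((10115/169)x + 20230/169)
  195x^2 + 1575x + 2370 = ((6591/2023)x + 40053/2023)((10115/169)x + 20230/169) + (0)
Last nonzero remainder: (10115/169)x + 20230/169. Dividing through by 10115/169 gives the monic gcd x + 2.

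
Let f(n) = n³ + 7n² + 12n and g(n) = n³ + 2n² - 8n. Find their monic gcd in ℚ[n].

n² + 4n

Repeated division with remainder:
  n³ + 7n² + 12n = (n³ + 2n² - 8n) + (5n² + 20n)
  n³ + 2n² - 8n = ((1/5)n - 2/5)(5n² + 20n) + (0)
Last nonzero remainder: 5n² + 20n. Dividing through by 5 gives the monic gcd n² + 4n.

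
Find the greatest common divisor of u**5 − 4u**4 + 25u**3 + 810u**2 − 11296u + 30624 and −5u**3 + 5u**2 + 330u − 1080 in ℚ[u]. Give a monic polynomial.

By polynomial division,
  u**5 − 4u**4 + 25u**3 + 810u**2 − 11296u + 30624 = (−(1/5)u**2 + (3/5)u − 88/5)(−5u**3 + 5u**2 + 330u − 1080) + (484u**2 − 4840u + 11616)
  −5u**3 + 5u**2 + 330u − 1080 = (−(5/484)u − 45/484)(484u**2 − 4840u + 11616) + (0)
Last nonzero remainder: 484u**2 − 4840u + 11616. Dividing through by 484 gives the monic gcd u**2 − 10u + 24.

u**2 − 10u + 24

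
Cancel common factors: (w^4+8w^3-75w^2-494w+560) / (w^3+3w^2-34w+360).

Euclidean algorithm in ℚ[w]:
  w^4+8w^3-75w^2-494w+560 = (w+5)(w^3+3w^2-34w+360) + (-56w^2-684w-1240)
  w^3+3w^2-34w+360 = (-(1/56)w+129/784)(-56w^2-684w-1240) + ((11055/196)w+55275/98)
  -56w^2-684w-1240 = (-(10976/11055)w-24304/11055)((11055/196)w+55275/98) + (0)
Last nonzero remainder: (11055/196)w+55275/98. Dividing through by 11055/196 gives the monic gcd w+10.
Cancel w+10 from numerator and denominator to get the reduced form.

(w^3-2w^2-55w+56)/(w^2-7w+36)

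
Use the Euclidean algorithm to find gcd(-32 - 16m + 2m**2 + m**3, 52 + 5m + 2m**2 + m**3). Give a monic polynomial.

4 + m

By polynomial division,
  m**3 + 2m**2 - 16m - 32 = (m**3 + 2m**2 + 5m + 52) + (-21m - 84)
  m**3 + 2m**2 + 5m + 52 = (-(1/21)m**2 + (2/21)m - 13/21)(-21m - 84) + (0)
Last nonzero remainder: -21m - 84. Dividing through by -21 gives the monic gcd m + 4.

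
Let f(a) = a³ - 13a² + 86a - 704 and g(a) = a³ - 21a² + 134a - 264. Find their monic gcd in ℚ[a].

By polynomial division,
  a³ - 13a² + 86a - 704 = (a³ - 21a² + 134a - 264) + (8a² - 48a - 440)
  a³ - 21a² + 134a - 264 = ((1/8)a - 15/8)(8a² - 48a - 440) + (99a - 1089)
  8a² - 48a - 440 = ((8/99)a + 40/99)(99a - 1089) + (0)
Last nonzero remainder: 99a - 1089. Dividing through by 99 gives the monic gcd a - 11.

a - 11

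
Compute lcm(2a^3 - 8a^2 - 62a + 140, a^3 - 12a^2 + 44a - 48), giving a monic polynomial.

a^5 - 14a^4 + 33a^3 + 284a^2 - 1444a + 1680

Apply the Euclidean algorithm:
  2a^3 - 8a^2 - 62a + 140 = (2)(a^3 - 12a^2 + 44a - 48) + (16a^2 - 150a + 236)
  a^3 - 12a^2 + 44a - 48 = ((1/16)a - 21/128)(16a^2 - 150a + 236) + ((297/64)a - 297/32)
  16a^2 - 150a + 236 = ((1024/297)a - 7552/297)((297/64)a - 297/32) + (0)
Last nonzero remainder: (297/64)a - 297/32. Dividing through by 297/64 gives the monic gcd a - 2.
Then lcm(f, g) = f·g / gcd(f, g); expanding and making the result monic gives the answer.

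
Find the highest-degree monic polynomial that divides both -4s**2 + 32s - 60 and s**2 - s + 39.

1

Apply the Euclidean algorithm:
  -4s**2 + 32s - 60 = (-4)(s**2 - s + 39) + (28s + 96)
  s**2 - s + 39 = ((1/28)s - 31/196)(28s + 96) + (2655/49)
  28s + 96 = ((1372/2655)s + 1568/885)(2655/49) + (0)
The last nonzero remainder is the constant 2655/49, so the polynomials are coprime and gcd = 1.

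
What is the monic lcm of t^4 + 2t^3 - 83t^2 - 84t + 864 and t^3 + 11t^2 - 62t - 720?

t^5 + 12t^4 - 63t^3 - 914t^2 + 24t + 8640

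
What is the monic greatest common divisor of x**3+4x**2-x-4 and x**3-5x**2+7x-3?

x-1

Repeated division with remainder:
  x**3+4x**2-x-4 = (x**3-5x**2+7x-3) + (9x**2-8x-1)
  x**3-5x**2+7x-3 = ((1/9)x-37/81)(9x**2-8x-1) + ((280/81)x-280/81)
  9x**2-8x-1 = ((729/280)x+81/280)((280/81)x-280/81) + (0)
Last nonzero remainder: (280/81)x-280/81. Dividing through by 280/81 gives the monic gcd x-1.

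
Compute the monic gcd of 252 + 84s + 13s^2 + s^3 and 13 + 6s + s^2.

Euclidean algorithm in ℚ[s]:
  s^3 + 13s^2 + 84s + 252 = (s + 7)(s^2 + 6s + 13) + (29s + 161)
  s^2 + 6s + 13 = ((1/29)s + 13/841)(29s + 161) + (8840/841)
  29s + 161 = ((24389/8840)s + 135401/8840)(8840/841) + (0)
The last nonzero remainder is the constant 8840/841, so the polynomials are coprime and gcd = 1.

1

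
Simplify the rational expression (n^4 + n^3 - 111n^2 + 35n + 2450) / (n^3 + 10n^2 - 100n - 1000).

Repeated division with remainder:
  n^4 + n^3 - 111n^2 + 35n + 2450 = (n - 9)(n^3 + 10n^2 - 100n - 1000) + (79n^2 + 135n - 6550)
  n^3 + 10n^2 - 100n - 1000 = ((1/79)n + 655/6241)(79n^2 + 135n - 6550) + (-(195075/6241)n - 1950750/6241)
  79n^2 + 135n - 6550 = (-(493039/195075)n + 817571/39015)(-(195075/6241)n - 1950750/6241) + (0)
Last nonzero remainder: -(195075/6241)n - 1950750/6241. Dividing through by -195075/6241 gives the monic gcd n + 10.
Cancel n + 10 from numerator and denominator to get the reduced form.

(n^3 - 9n^2 - 21n + 245)/(n^2 - 100)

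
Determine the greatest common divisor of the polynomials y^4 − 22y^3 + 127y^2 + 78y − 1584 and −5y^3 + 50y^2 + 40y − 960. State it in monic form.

Apply the Euclidean algorithm:
  y^4 − 22y^3 + 127y^2 + 78y − 1584 = (−(1/5)y + 12/5)(−5y^3 + 50y^2 + 40y − 960) + (15y^2 − 210y + 720)
  −5y^3 + 50y^2 + 40y − 960 = (−(1/3)y − 4/3)(15y^2 − 210y + 720) + (0)
Last nonzero remainder: 15y^2 − 210y + 720. Dividing through by 15 gives the monic gcd y^2 − 14y + 48.

y^2 − 14y + 48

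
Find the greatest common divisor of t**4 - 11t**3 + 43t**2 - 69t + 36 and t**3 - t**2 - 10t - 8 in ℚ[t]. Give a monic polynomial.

t - 4

Euclidean algorithm in ℚ[t]:
  t**4 - 11t**3 + 43t**2 - 69t + 36 = (t - 10)(t**3 - t**2 - 10t - 8) + (43t**2 - 161t - 44)
  t**3 - t**2 - 10t - 8 = ((1/43)t + 118/1849)(43t**2 - 161t - 44) + ((2400/1849)t - 9600/1849)
  43t**2 - 161t - 44 = ((79507/2400)t + 20339/2400)((2400/1849)t - 9600/1849) + (0)
Last nonzero remainder: (2400/1849)t - 9600/1849. Dividing through by 2400/1849 gives the monic gcd t - 4.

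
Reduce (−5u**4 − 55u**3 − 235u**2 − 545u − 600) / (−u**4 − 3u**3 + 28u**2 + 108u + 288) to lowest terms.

(5u**2 + 40u + 75)/(u**2 − 36)

By polynomial division,
  −5u**4 − 55u**3 − 235u**2 − 545u − 600 = (5)(−u**4 − 3u**3 + 28u**2 + 108u + 288) + (−40u**3 − 375u**2 − 1085u − 2040)
  −u**4 − 3u**3 + 28u**2 + 108u + 288 = ((1/40)u − 51/320)(−40u**3 − 375u**2 − 1085u − 2040) + (−(297/64)u**2 − (891/64)u − 297/8)
  −40u**3 − 375u**2 − 1085u − 2040 = ((2560/297)u + 5440/99)(−(297/64)u**2 − (891/64)u − 297/8) + (0)
Last nonzero remainder: −(297/64)u**2 − (891/64)u − 297/8. Dividing through by −297/64 gives the monic gcd u**2 + 3u + 8.
Cancel u**2 + 3u + 8 from numerator and denominator to get the reduced form.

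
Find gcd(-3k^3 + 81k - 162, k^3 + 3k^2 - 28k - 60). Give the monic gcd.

Euclidean algorithm in ℚ[k]:
  -3k^3 + 81k - 162 = (-3)(k^3 + 3k^2 - 28k - 60) + (9k^2 - 3k - 342)
  k^3 + 3k^2 - 28k - 60 = ((1/9)k + 10/27)(9k^2 - 3k - 342) + ((100/9)k + 200/3)
  9k^2 - 3k - 342 = ((81/100)k - 513/100)((100/9)k + 200/3) + (0)
Last nonzero remainder: (100/9)k + 200/3. Dividing through by 100/9 gives the monic gcd k + 6.

k + 6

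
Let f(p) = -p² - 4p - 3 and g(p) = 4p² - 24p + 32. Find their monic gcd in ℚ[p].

By polynomial division,
  -p² - 4p - 3 = (-1/4)(4p² - 24p + 32) + (-10p + 5)
  4p² - 24p + 32 = (-(2/5)p + 11/5)(-10p + 5) + (21)
  -10p + 5 = (-(10/21)p + 5/21)(21) + (0)
The last nonzero remainder is the constant 21, so the polynomials are coprime and gcd = 1.

1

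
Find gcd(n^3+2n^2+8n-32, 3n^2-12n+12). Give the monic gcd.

n-2

Repeated division with remainder:
  n^3+2n^2+8n-32 = ((1/3)n+2)(3n^2-12n+12) + (28n-56)
  3n^2-12n+12 = ((3/28)n-3/14)(28n-56) + (0)
Last nonzero remainder: 28n-56. Dividing through by 28 gives the monic gcd n-2.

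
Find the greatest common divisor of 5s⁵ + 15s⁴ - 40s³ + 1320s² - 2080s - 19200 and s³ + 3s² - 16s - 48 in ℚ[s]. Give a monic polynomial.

s² - s - 12

By polynomial division,
  5s⁵ + 15s⁴ - 40s³ + 1320s² - 2080s - 19200 = (5s² + 40)(s³ + 3s² - 16s - 48) + (1440s² - 1440s - 17280)
  s³ + 3s² - 16s - 48 = ((1/1440)s + 1/360)(1440s² - 1440s - 17280) + (0)
Last nonzero remainder: 1440s² - 1440s - 17280. Dividing through by 1440 gives the monic gcd s² - s - 12.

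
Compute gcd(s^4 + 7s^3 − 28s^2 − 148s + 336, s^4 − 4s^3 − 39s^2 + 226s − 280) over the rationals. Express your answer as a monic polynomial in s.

s^3 + s^2 − 34s + 56

Repeated division with remainder:
  s^4 + 7s^3 − 28s^2 − 148s + 336 = (s^4 − 4s^3 − 39s^2 + 226s − 280) + (11s^3 + 11s^2 − 374s + 616)
  s^4 − 4s^3 − 39s^2 + 226s − 280 = ((1/11)s − 5/11)(11s^3 + 11s^2 − 374s + 616) + (0)
Last nonzero remainder: 11s^3 + 11s^2 − 374s + 616. Dividing through by 11 gives the monic gcd s^3 + s^2 − 34s + 56.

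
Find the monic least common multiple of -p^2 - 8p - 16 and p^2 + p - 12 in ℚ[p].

Apply the Euclidean algorithm:
  -p^2 - 8p - 16 = (-1)(p^2 + p - 12) + (-7p - 28)
  p^2 + p - 12 = (-(1/7)p + 3/7)(-7p - 28) + (0)
Last nonzero remainder: -7p - 28. Dividing through by -7 gives the monic gcd p + 4.
Then lcm(f, g) = f·g / gcd(f, g); expanding and making the result monic gives the answer.

p^3 + 5p^2 - 8p - 48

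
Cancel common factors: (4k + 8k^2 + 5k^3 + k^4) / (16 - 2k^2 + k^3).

By polynomial division,
  k^4 + 5k^3 + 8k^2 + 4k = (k + 7)(k^3 - 2k^2 + 16) + (22k^2 - 12k - 112)
  k^3 - 2k^2 + 16 = ((1/22)k - 8/121)(22k^2 - 12k - 112) + ((520/121)k + 1040/121)
  22k^2 - 12k - 112 = ((1331/260)k - 847/65)((520/121)k + 1040/121) + (0)
Last nonzero remainder: (520/121)k + 1040/121. Dividing through by 520/121 gives the monic gcd k + 2.
Cancel k + 2 from numerator and denominator to get the reduced form.

(2k + 3k^2 + k^3)/(8 - 4k + k^2)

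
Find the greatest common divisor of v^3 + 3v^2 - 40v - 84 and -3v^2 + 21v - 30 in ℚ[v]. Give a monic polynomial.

1

Apply the Euclidean algorithm:
  v^3 + 3v^2 - 40v - 84 = (-(1/3)v - 10/3)(-3v^2 + 21v - 30) + (20v - 184)
  -3v^2 + 21v - 30 = (-(3/20)v - 33/100)(20v - 184) + (-2268/25)
  20v - 184 = (-(125/567)v + 1150/567)(-2268/25) + (0)
The last nonzero remainder is the constant -2268/25, so the polynomials are coprime and gcd = 1.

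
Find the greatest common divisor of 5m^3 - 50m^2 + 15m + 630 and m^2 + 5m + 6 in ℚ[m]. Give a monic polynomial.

m + 3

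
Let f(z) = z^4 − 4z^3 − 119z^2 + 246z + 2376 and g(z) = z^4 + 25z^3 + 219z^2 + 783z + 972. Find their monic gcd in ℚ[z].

z^2 + 13z + 36

By polynomial division,
  z^4 − 4z^3 − 119z^2 + 246z + 2376 = (z^4 + 25z^3 + 219z^2 + 783z + 972) + (−29z^3 − 338z^2 − 537z + 1404)
  z^4 + 25z^3 + 219z^2 + 783z + 972 = (−(1/29)z − 387/841)(−29z^3 − 338z^2 − 537z + 1404) + ((37800/841)z^2 + (491400/841)z + 1360800/841)
  −29z^3 − 338z^2 − 537z + 1404 = (−(24389/37800)z + 10933/12600)((37800/841)z^2 + (491400/841)z + 1360800/841) + (0)
Last nonzero remainder: (37800/841)z^2 + (491400/841)z + 1360800/841. Dividing through by 37800/841 gives the monic gcd z^2 + 13z + 36.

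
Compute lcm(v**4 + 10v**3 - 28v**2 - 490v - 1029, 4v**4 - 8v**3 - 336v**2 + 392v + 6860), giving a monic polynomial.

Apply the Euclidean algorithm:
  v**4 + 10v**3 - 28v**2 - 490v - 1029 = (1/4)(4v**4 - 8v**3 - 336v**2 + 392v + 6860) + (12v**3 + 56v**2 - 588v - 2744)
  4v**4 - 8v**3 - 336v**2 + 392v + 6860 = ((1/3)v - 20/9)(12v**3 + 56v**2 - 588v - 2744) + (-(140/9)v**2 + 6860/9)
  12v**3 + 56v**2 - 588v - 2744 = (-(27/35)v - 18/5)(-(140/9)v**2 + 6860/9) + (0)
Last nonzero remainder: -(140/9)v**2 + 6860/9. Dividing through by -140/9 gives the monic gcd v**2 - 49.
Then lcm(f, g) = f·g / gcd(f, g); expanding and making the result monic gives the answer.

v**6 + 8v**5 - 83v**4 - 784v**3 + 931v**2 + 19208v + 36015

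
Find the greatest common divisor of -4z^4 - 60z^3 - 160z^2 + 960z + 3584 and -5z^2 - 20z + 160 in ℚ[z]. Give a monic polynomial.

z^2 + 4z - 32

By polynomial division,
  -4z^4 - 60z^3 - 160z^2 + 960z + 3584 = ((4/5)z^2 + (44/5)z + 112/5)(-5z^2 - 20z + 160) + (0)
Last nonzero remainder: -5z^2 - 20z + 160. Dividing through by -5 gives the monic gcd z^2 + 4z - 32.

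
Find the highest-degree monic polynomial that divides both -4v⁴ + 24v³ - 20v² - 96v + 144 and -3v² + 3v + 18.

Apply the Euclidean algorithm:
  -4v⁴ + 24v³ - 20v² - 96v + 144 = ((4/3)v² - (20/3)v + 8)(-3v² + 3v + 18) + (0)
Last nonzero remainder: -3v² + 3v + 18. Dividing through by -3 gives the monic gcd v² - v - 6.

v² - v - 6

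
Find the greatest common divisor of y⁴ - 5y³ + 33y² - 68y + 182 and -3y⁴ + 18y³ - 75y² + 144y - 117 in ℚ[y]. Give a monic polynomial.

Repeated division with remainder:
  y⁴ - 5y³ + 33y² - 68y + 182 = (-1/3)(-3y⁴ + 18y³ - 75y² + 144y - 117) + (y³ + 8y² - 20y + 143)
  -3y⁴ + 18y³ - 75y² + 144y - 117 = (-3y + 42)(y³ + 8y² - 20y + 143) + (-471y² + 1413y - 6123)
  y³ + 8y² - 20y + 143 = (-(1/471)y - 11/471)(-471y² + 1413y - 6123) + (0)
Last nonzero remainder: -471y² + 1413y - 6123. Dividing through by -471 gives the monic gcd y² - 3y + 13.

y² - 3y + 13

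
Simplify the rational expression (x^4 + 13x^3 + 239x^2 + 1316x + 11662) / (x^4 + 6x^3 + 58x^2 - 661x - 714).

Repeated division with remainder:
  x^4 + 13x^3 + 239x^2 + 1316x + 11662 = (x^4 + 6x^3 + 58x^2 - 661x - 714) + (7x^3 + 181x^2 + 1977x + 12376)
  x^4 + 6x^3 + 58x^2 - 661x - 714 = ((1/7)x - 139/49)(7x^3 + 181x^2 + 1977x + 12376) + ((14162/49)x^2 + (155782/49)x + 240754/7)
  7x^3 + 181x^2 + 1977x + 12376 = ((343/14162)x + 2548/7081)((14162/49)x^2 + (155782/49)x + 240754/7) + (0)
Last nonzero remainder: (14162/49)x^2 + (155782/49)x + 240754/7. Dividing through by 14162/49 gives the monic gcd x^2 + 11x + 119.
Cancel x^2 + 11x + 119 from numerator and denominator to get the reduced form.

(x^2 + 2x + 98)/(x^2 - 5x - 6)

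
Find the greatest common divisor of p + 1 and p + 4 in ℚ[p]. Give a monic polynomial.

1

By polynomial division,
  p + 1 = (p + 4) + (-3)
  p + 4 = (-(1/3)p - 4/3)(-3) + (0)
The last nonzero remainder is the constant -3, so the polynomials are coprime and gcd = 1.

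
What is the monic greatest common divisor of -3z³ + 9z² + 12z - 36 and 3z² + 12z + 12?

Repeated division with remainder:
  -3z³ + 9z² + 12z - 36 = (-z + 7)(3z² + 12z + 12) + (-60z - 120)
  3z² + 12z + 12 = (-(1/20)z - 1/10)(-60z - 120) + (0)
Last nonzero remainder: -60z - 120. Dividing through by -60 gives the monic gcd z + 2.

z + 2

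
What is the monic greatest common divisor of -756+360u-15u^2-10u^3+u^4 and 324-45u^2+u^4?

108-36u-3u^2+u^3

Apply the Euclidean algorithm:
  u^4-10u^3-15u^2+360u-756 = (u^4-45u^2+324) + (-10u^3+30u^2+360u-1080)
  u^4-45u^2+324 = (-(1/10)u-3/10)(-10u^3+30u^2+360u-1080) + (0)
Last nonzero remainder: -10u^3+30u^2+360u-1080. Dividing through by -10 gives the monic gcd u^3-3u^2-36u+108.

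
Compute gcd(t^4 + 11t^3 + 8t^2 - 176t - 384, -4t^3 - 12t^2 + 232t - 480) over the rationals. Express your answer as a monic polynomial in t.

Euclidean algorithm in ℚ[t]:
  t^4 + 11t^3 + 8t^2 - 176t - 384 = (-(1/4)t - 2)(-4t^3 - 12t^2 + 232t - 480) + (42t^2 + 168t - 1344)
  -4t^3 - 12t^2 + 232t - 480 = (-(2/21)t + 2/21)(42t^2 + 168t - 1344) + (88t - 352)
  42t^2 + 168t - 1344 = ((21/44)t + 42/11)(88t - 352) + (0)
Last nonzero remainder: 88t - 352. Dividing through by 88 gives the monic gcd t - 4.

t - 4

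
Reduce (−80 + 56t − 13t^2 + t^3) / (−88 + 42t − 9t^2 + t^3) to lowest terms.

Euclidean algorithm in ℚ[t]:
  t^3 − 13t^2 + 56t − 80 = (t^3 − 9t^2 + 42t − 88) + (−4t^2 + 14t + 8)
  t^3 − 9t^2 + 42t − 88 = (−(1/4)t + 11/8)(−4t^2 + 14t + 8) + ((99/4)t − 99)
  −4t^2 + 14t + 8 = (−(16/99)t − 8/99)((99/4)t − 99) + (0)
Last nonzero remainder: (99/4)t − 99. Dividing through by 99/4 gives the monic gcd t − 4.
Cancel t − 4 from numerator and denominator to get the reduced form.

(20 − 9t + t^2)/(22 − 5t + t^2)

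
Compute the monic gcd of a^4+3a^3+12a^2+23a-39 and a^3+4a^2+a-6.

Euclidean algorithm in ℚ[a]:
  a^4+3a^3+12a^2+23a-39 = (a-1)(a^3+4a^2+a-6) + (15a^2+30a-45)
  a^3+4a^2+a-6 = ((1/15)a+2/15)(15a^2+30a-45) + (0)
Last nonzero remainder: 15a^2+30a-45. Dividing through by 15 gives the monic gcd a^2+2a-3.

a^2+2a-3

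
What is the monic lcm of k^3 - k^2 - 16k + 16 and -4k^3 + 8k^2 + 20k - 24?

k^5 - 2k^4 - 21k^3 + 38k^2 + 80k - 96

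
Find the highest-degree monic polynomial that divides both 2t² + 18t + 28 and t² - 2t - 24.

By polynomial division,
  2t² + 18t + 28 = (2)(t² - 2t - 24) + (22t + 76)
  t² - 2t - 24 = ((1/22)t - 30/121)(22t + 76) + (-624/121)
  22t + 76 = (-(1331/312)t - 2299/156)(-624/121) + (0)
The last nonzero remainder is the constant -624/121, so the polynomials are coprime and gcd = 1.

1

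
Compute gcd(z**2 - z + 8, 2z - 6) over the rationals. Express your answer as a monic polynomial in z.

Apply the Euclidean algorithm:
  z**2 - z + 8 = ((1/2)z + 1)(2z - 6) + (14)
  2z - 6 = ((1/7)z - 3/7)(14) + (0)
The last nonzero remainder is the constant 14, so the polynomials are coprime and gcd = 1.

1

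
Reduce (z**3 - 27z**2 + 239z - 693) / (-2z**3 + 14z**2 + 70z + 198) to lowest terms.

(-z**2 + 16z - 63)/(2z**2 + 8z + 18)

By polynomial division,
  z**3 - 27z**2 + 239z - 693 = (-1/2)(-2z**3 + 14z**2 + 70z + 198) + (-20z**2 + 274z - 594)
  -2z**3 + 14z**2 + 70z + 198 = ((1/10)z + 67/100)(-20z**2 + 274z - 594) + (-(2709/50)z + 29799/50)
  -20z**2 + 274z - 594 = ((1000/2709)z - 300/301)(-(2709/50)z + 29799/50) + (0)
Last nonzero remainder: -(2709/50)z + 29799/50. Dividing through by -2709/50 gives the monic gcd z - 11.
Cancel z - 11 from numerator and denominator to get the reduced form.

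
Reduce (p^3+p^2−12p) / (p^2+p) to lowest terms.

Repeated division with remainder:
  p^3+p^2−12p = (p)(p^2+p) + (−12p)
  p^2+p = (−(1/12)p−1/12)(−12p) + (0)
Last nonzero remainder: −12p. Dividing through by −12 gives the monic gcd p.
Cancel p from numerator and denominator to get the reduced form.

(p^2+p−12)/(p+1)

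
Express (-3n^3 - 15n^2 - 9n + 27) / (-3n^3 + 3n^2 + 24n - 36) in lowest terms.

(n^2 + 2n - 3)/(n^2 - 4n + 4)

Euclidean algorithm in ℚ[n]:
  -3n^3 - 15n^2 - 9n + 27 = (-3n^3 + 3n^2 + 24n - 36) + (-18n^2 - 33n + 63)
  -3n^3 + 3n^2 + 24n - 36 = ((1/6)n - 17/36)(-18n^2 - 33n + 63) + (-(25/12)n - 25/4)
  -18n^2 - 33n + 63 = ((216/25)n - 252/25)(-(25/12)n - 25/4) + (0)
Last nonzero remainder: -(25/12)n - 25/4. Dividing through by -25/12 gives the monic gcd n + 3.
Cancel n + 3 from numerator and denominator to get the reduced form.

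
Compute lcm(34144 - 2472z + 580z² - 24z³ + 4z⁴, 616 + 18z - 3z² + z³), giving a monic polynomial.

Apply the Euclidean algorithm:
  4z⁴ - 24z³ + 580z² - 2472z + 34144 = (4z - 12)(z³ - 3z² + 18z + 616) + (472z² - 4720z + 41536)
  z³ - 3z² + 18z + 616 = ((1/472)z + 7/472)(472z² - 4720z + 41536) + (0)
Last nonzero remainder: 472z² - 4720z + 41536. Dividing through by 472 gives the monic gcd z² - 10z + 88.
Then lcm(f, g) = f·g / gcd(f, g); expanding and making the result monic gives the answer.

59752 + 4210z + 397z² + 103z³ + z⁴ + z⁵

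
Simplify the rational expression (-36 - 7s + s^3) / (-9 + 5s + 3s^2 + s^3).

(-4 + s)/(-1 + s)

By polynomial division,
  s^3 - 7s - 36 = (s^3 + 3s^2 + 5s - 9) + (-3s^2 - 12s - 27)
  s^3 + 3s^2 + 5s - 9 = (-(1/3)s + 1/3)(-3s^2 - 12s - 27) + (0)
Last nonzero remainder: -3s^2 - 12s - 27. Dividing through by -3 gives the monic gcd s^2 + 4s + 9.
Cancel s^2 + 4s + 9 from numerator and denominator to get the reduced form.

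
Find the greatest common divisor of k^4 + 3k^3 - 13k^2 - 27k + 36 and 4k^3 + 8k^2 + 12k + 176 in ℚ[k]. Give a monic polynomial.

k + 4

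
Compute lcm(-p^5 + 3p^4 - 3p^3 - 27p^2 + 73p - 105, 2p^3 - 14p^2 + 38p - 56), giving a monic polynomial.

p^6 - 7p^5 + 15p^4 + 15p^3 - 181p^2 + 397p - 420

Apply the Euclidean algorithm:
  -p^5 + 3p^4 - 3p^3 - 27p^2 + 73p - 105 = (-(1/2)p^2 - 2p - 6)(2p^3 - 14p^2 + 38p - 56) + (-63p^2 + 189p - 441)
  2p^3 - 14p^2 + 38p - 56 = (-(2/63)p + 8/63)(-63p^2 + 189p - 441) + (0)
Last nonzero remainder: -63p^2 + 189p - 441. Dividing through by -63 gives the monic gcd p^2 - 3p + 7.
Then lcm(f, g) = f·g / gcd(f, g); expanding and making the result monic gives the answer.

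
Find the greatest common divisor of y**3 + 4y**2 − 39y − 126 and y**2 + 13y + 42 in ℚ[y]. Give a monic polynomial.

y + 7

Apply the Euclidean algorithm:
  y**3 + 4y**2 − 39y − 126 = (y − 9)(y**2 + 13y + 42) + (36y + 252)
  y**2 + 13y + 42 = ((1/36)y + 1/6)(36y + 252) + (0)
Last nonzero remainder: 36y + 252. Dividing through by 36 gives the monic gcd y + 7.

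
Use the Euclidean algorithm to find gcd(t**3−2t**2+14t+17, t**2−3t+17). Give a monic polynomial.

t**2−3t+17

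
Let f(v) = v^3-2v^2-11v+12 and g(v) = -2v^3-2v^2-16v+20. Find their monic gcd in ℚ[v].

v-1

Repeated division with remainder:
  v^3-2v^2-11v+12 = (-1/2)(-2v^3-2v^2-16v+20) + (-3v^2-19v+22)
  -2v^3-2v^2-16v+20 = ((2/3)v-32/9)(-3v^2-19v+22) + (-(884/9)v+884/9)
  -3v^2-19v+22 = ((27/884)v+99/442)(-(884/9)v+884/9) + (0)
Last nonzero remainder: -(884/9)v+884/9. Dividing through by -884/9 gives the monic gcd v-1.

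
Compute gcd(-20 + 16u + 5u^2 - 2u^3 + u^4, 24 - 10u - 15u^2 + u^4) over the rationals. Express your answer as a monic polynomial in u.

Repeated division with remainder:
  u^4 - 2u^3 + 5u^2 + 16u - 20 = (u^4 - 15u^2 - 10u + 24) + (-2u^3 + 20u^2 + 26u - 44)
  u^4 - 15u^2 - 10u + 24 = (-(1/2)u - 5)(-2u^3 + 20u^2 + 26u - 44) + (98u^2 + 98u - 196)
  -2u^3 + 20u^2 + 26u - 44 = (-(1/49)u + 11/49)(98u^2 + 98u - 196) + (0)
Last nonzero remainder: 98u^2 + 98u - 196. Dividing through by 98 gives the monic gcd u^2 + u - 2.

-2 + u + u^2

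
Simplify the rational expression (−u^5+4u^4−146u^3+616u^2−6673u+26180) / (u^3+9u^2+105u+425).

(−u^3+8u^2−93u+308)/(u+5)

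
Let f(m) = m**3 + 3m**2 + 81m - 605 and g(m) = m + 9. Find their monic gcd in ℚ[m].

Repeated division with remainder:
  m**3 + 3m**2 + 81m - 605 = (m**2 - 6m + 135)(m + 9) + (-1820)
  m + 9 = (-(1/1820)m - 9/1820)(-1820) + (0)
The last nonzero remainder is the constant -1820, so the polynomials are coprime and gcd = 1.

1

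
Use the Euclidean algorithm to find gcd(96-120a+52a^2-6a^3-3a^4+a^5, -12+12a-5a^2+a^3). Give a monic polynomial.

Repeated division with remainder:
  a^5-3a^4-6a^3+52a^2-120a+96 = (a^2+2a-8)(a^3-5a^2+12a-12) + (0)
The last nonzero remainder a^3-5a^2+12a-12 is already monic.

-12+12a-5a^2+a^3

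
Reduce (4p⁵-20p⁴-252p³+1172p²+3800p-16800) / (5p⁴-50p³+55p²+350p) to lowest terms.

(4p³+28p²-56p-480)/(5p²+10p)

Repeated division with remainder:
  4p⁵-20p⁴-252p³+1172p²+3800p-16800 = ((4/5)p+4)(5p⁴-50p³+55p²+350p) + (-96p³+672p²+2400p-16800)
  5p⁴-50p³+55p²+350p = (-(5/96)p+5/32)(-96p³+672p²+2400p-16800) + (75p²-900p+2625)
  -96p³+672p²+2400p-16800 = (-(32/25)p-32/5)(75p²-900p+2625) + (0)
Last nonzero remainder: 75p²-900p+2625. Dividing through by 75 gives the monic gcd p²-12p+35.
Cancel p²-12p+35 from numerator and denominator to get the reduced form.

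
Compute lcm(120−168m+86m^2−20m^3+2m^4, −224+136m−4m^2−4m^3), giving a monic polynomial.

−1680+2532m−1396m^2+325m^3−15m^4−7m^5+m^6

By polynomial division,
  2m^4−20m^3+86m^2−168m+120 = (−(1/2)m+11/2)(−4m^3−4m^2+136m−224) + (176m^2−1028m+1352)
  −4m^3−4m^2+136m−224 = (−(1/44)m−301/1936)(176m^2−1028m+1352) + ((3339/484)m−3339/242)
  176m^2−1028m+1352 = ((85184/3339)m−327184/3339)((3339/484)m−3339/242) + (0)
Last nonzero remainder: (3339/484)m−3339/242. Dividing through by 3339/484 gives the monic gcd m−2.
Then lcm(f, g) = f·g / gcd(f, g); expanding and making the result monic gives the answer.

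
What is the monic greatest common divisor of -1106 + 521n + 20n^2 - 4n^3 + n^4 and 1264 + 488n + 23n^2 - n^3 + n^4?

Apply the Euclidean algorithm:
  n^4 - 4n^3 + 20n^2 + 521n - 1106 = (n^4 - n^3 + 23n^2 + 488n + 1264) + (-3n^3 - 3n^2 + 33n - 2370)
  n^4 - n^3 + 23n^2 + 488n + 1264 = (-(1/3)n + 2/3)(-3n^3 - 3n^2 + 33n - 2370) + (36n^2 - 324n + 2844)
  -3n^3 - 3n^2 + 33n - 2370 = (-(1/12)n - 5/6)(36n^2 - 324n + 2844) + (0)
Last nonzero remainder: 36n^2 - 324n + 2844. Dividing through by 36 gives the monic gcd n^2 - 9n + 79.

79 - 9n + n^2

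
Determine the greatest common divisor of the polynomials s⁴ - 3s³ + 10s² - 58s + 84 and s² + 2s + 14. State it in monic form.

By polynomial division,
  s⁴ - 3s³ + 10s² - 58s + 84 = (s² - 5s + 6)(s² + 2s + 14) + (0)
The last nonzero remainder s² + 2s + 14 is already monic.

s² + 2s + 14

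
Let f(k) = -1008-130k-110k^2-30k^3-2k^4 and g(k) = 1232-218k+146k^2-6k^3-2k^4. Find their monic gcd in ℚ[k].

By polynomial division,
  -2k^4-30k^3-110k^2-130k-1008 = (-2k^4-6k^3+146k^2-218k+1232) + (-24k^3-256k^2+88k-2240)
  -2k^4-6k^3+146k^2-218k+1232 = ((1/12)k-23/36)(-24k^3-256k^2+88k-2240) + (-(224/9)k^2+(224/9)k-1792/9)
  -24k^3-256k^2+88k-2240 = ((27/28)k+45/4)(-(224/9)k^2+(224/9)k-1792/9) + (0)
Last nonzero remainder: -(224/9)k^2+(224/9)k-1792/9. Dividing through by -224/9 gives the monic gcd k^2-k+8.

8-k+k^2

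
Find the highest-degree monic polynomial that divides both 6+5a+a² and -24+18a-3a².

1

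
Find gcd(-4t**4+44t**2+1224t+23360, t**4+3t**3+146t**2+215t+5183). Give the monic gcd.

Apply the Euclidean algorithm:
  -4t**4+44t**2+1224t+23360 = (-4)(t**4+3t**3+146t**2+215t+5183) + (12t**3+628t**2+2084t+44092)
  t**4+3t**3+146t**2+215t+5183 = ((1/12)t-37/9)(12t**3+628t**2+2084t+44092) + ((22987/9)t**2+(45974/9)t+1678051/9)
  12t**3+628t**2+2084t+44092 = ((108/22987)t+5436/22987)((22987/9)t**2+(45974/9)t+1678051/9) + (0)
Last nonzero remainder: (22987/9)t**2+(45974/9)t+1678051/9. Dividing through by 22987/9 gives the monic gcd t**2+2t+73.

t**2+2t+73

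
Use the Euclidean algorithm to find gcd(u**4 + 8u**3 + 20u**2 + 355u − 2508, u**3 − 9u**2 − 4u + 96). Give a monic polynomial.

u − 4

By polynomial division,
  u**4 + 8u**3 + 20u**2 + 355u − 2508 = (u + 17)(u**3 − 9u**2 − 4u + 96) + (177u**2 + 327u − 4140)
  u**3 − 9u**2 − 4u + 96 = ((1/177)u − 640/10443)(177u**2 + 327u − 4140) + ((137256/3481)u − 549024/3481)
  177u**2 + 327u − 4140 = ((205379/45752)u + 1200945/45752)((137256/3481)u − 549024/3481) + (0)
Last nonzero remainder: (137256/3481)u − 549024/3481. Dividing through by 137256/3481 gives the monic gcd u − 4.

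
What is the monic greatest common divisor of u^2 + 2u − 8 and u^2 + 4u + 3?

1

By polynomial division,
  u^2 + 2u − 8 = (u^2 + 4u + 3) + (−2u − 11)
  u^2 + 4u + 3 = (−(1/2)u + 3/4)(−2u − 11) + (45/4)
  −2u − 11 = (−(8/45)u − 44/45)(45/4) + (0)
The last nonzero remainder is the constant 45/4, so the polynomials are coprime and gcd = 1.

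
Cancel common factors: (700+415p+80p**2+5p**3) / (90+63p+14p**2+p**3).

(140+55p+5p**2)/(18+9p+p**2)

By polynomial division,
  5p**3+80p**2+415p+700 = (5)(p**3+14p**2+63p+90) + (10p**2+100p+250)
  p**3+14p**2+63p+90 = ((1/10)p+2/5)(10p**2+100p+250) + (−2p−10)
  10p**2+100p+250 = (−5p−25)(−2p−10) + (0)
Last nonzero remainder: −2p−10. Dividing through by −2 gives the monic gcd p+5.
Cancel p+5 from numerator and denominator to get the reduced form.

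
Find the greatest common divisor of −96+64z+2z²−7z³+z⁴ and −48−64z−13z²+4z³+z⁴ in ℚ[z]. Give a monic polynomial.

−12−z+z²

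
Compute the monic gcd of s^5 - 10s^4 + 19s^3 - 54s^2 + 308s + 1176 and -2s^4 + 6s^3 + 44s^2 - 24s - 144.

s^2 - 4s - 12

By polynomial division,
  s^5 - 10s^4 + 19s^3 - 54s^2 + 308s + 1176 = (-(1/2)s + 7/2)(-2s^4 + 6s^3 + 44s^2 - 24s - 144) + (20s^3 - 220s^2 + 320s + 1680)
  -2s^4 + 6s^3 + 44s^2 - 24s - 144 = (-(1/10)s - 4/5)(20s^3 - 220s^2 + 320s + 1680) + (-100s^2 + 400s + 1200)
  20s^3 - 220s^2 + 320s + 1680 = (-(1/5)s + 7/5)(-100s^2 + 400s + 1200) + (0)
Last nonzero remainder: -100s^2 + 400s + 1200. Dividing through by -100 gives the monic gcd s^2 - 4s - 12.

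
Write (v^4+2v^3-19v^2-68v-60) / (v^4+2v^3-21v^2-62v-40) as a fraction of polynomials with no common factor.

Euclidean algorithm in ℚ[v]:
  v^4+2v^3-19v^2-68v-60 = (v^4+2v^3-21v^2-62v-40) + (2v^2-6v-20)
  v^4+2v^3-21v^2-62v-40 = ((1/2)v^2+(5/2)v+2)(2v^2-6v-20) + (0)
Last nonzero remainder: 2v^2-6v-20. Dividing through by 2 gives the monic gcd v^2-3v-10.
Cancel v^2-3v-10 from numerator and denominator to get the reduced form.

(v^2+5v+6)/(v^2+5v+4)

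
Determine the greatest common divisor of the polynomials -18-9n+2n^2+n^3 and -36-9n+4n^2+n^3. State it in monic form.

Euclidean algorithm in ℚ[n]:
  n^3+2n^2-9n-18 = (n^3+4n^2-9n-36) + (-2n^2+18)
  n^3+4n^2-9n-36 = (-(1/2)n-2)(-2n^2+18) + (0)
Last nonzero remainder: -2n^2+18. Dividing through by -2 gives the monic gcd n^2-9.

-9+n^2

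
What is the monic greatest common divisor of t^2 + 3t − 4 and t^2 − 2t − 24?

t + 4

Apply the Euclidean algorithm:
  t^2 + 3t − 4 = (t^2 − 2t − 24) + (5t + 20)
  t^2 − 2t − 24 = ((1/5)t − 6/5)(5t + 20) + (0)
Last nonzero remainder: 5t + 20. Dividing through by 5 gives the monic gcd t + 4.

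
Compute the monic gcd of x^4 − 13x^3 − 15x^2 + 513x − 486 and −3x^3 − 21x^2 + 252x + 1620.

x^2 − 3x − 54

Euclidean algorithm in ℚ[x]:
  x^4 − 13x^3 − 15x^2 + 513x − 486 = (−(1/3)x + 20/3)(−3x^3 − 21x^2 + 252x + 1620) + (209x^2 − 627x − 11286)
  −3x^3 − 21x^2 + 252x + 1620 = (−(3/209)x − 30/209)(209x^2 − 627x − 11286) + (0)
Last nonzero remainder: 209x^2 − 627x − 11286. Dividing through by 209 gives the monic gcd x^2 − 3x − 54.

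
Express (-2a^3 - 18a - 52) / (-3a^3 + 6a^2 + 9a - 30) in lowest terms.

(2a^2 - 4a + 26)/(3a^2 - 12a + 15)

Apply the Euclidean algorithm:
  -2a^3 - 18a - 52 = (2/3)(-3a^3 + 6a^2 + 9a - 30) + (-4a^2 - 24a - 32)
  -3a^3 + 6a^2 + 9a - 30 = ((3/4)a - 6)(-4a^2 - 24a - 32) + (-111a - 222)
  -4a^2 - 24a - 32 = ((4/111)a + 16/111)(-111a - 222) + (0)
Last nonzero remainder: -111a - 222. Dividing through by -111 gives the monic gcd a + 2.
Cancel a + 2 from numerator and denominator to get the reduced form.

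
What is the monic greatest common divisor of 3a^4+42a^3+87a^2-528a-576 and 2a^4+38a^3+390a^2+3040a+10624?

a^2+16a+64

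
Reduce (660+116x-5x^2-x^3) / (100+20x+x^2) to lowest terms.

(66+5x-x^2)/(10+x)

By polynomial division,
  -x^3-5x^2+116x+660 = (-x+15)(x^2+20x+100) + (-84x-840)
  x^2+20x+100 = (-(1/84)x-5/42)(-84x-840) + (0)
Last nonzero remainder: -84x-840. Dividing through by -84 gives the monic gcd x+10.
Cancel x+10 from numerator and denominator to get the reduced form.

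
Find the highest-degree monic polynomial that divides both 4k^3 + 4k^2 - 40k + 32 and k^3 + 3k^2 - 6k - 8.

k^2 + 2k - 8

Repeated division with remainder:
  4k^3 + 4k^2 - 40k + 32 = (4)(k^3 + 3k^2 - 6k - 8) + (-8k^2 - 16k + 64)
  k^3 + 3k^2 - 6k - 8 = (-(1/8)k - 1/8)(-8k^2 - 16k + 64) + (0)
Last nonzero remainder: -8k^2 - 16k + 64. Dividing through by -8 gives the monic gcd k^2 + 2k - 8.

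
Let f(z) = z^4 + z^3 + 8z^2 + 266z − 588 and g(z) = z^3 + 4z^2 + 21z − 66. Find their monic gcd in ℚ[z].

Euclidean algorithm in ℚ[z]:
  z^4 + z^3 + 8z^2 + 266z − 588 = (z − 3)(z^3 + 4z^2 + 21z − 66) + (−z^2 + 395z − 786)
  z^3 + 4z^2 + 21z − 66 = (−z − 399)(−z^2 + 395z − 786) + (156840z − 313680)
  −z^2 + 395z − 786 = (−(1/156840)z + 131/52280)(156840z − 313680) + (0)
Last nonzero remainder: 156840z − 313680. Dividing through by 156840 gives the monic gcd z − 2.

z − 2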